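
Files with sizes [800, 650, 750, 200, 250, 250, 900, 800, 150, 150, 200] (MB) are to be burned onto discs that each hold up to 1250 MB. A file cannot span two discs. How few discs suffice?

5

Total = 900 + 800 + 800 + 750 + 650 + 250 + 250 + 200 + 200 + 150 + 150 = 5100 MB.
Lower bound: ⌈5100/1250⌉ = 5 discs.
A packing using 5 discs:
  disc 1: 900 + 250 = 1150
  disc 2: 800 + 250 + 200 = 1250
  disc 3: 800 + 200 + 150 = 1150
  disc 4: 750 + 150 = 900
  disc 5: 650 = 650
This matches the lower bound, so 5 is optimal.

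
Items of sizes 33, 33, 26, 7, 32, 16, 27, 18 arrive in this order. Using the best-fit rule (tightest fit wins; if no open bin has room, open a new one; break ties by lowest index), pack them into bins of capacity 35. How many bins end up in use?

6

  33 → bin 1 (new)  [load 33/35]
  33 → bin 2 (new)  [load 33/35]
  26 → bin 3 (new)  [load 26/35]
  7 → bin 3  [load 33/35]
  32 → bin 4 (new)  [load 32/35]
  16 → bin 5 (new)  [load 16/35]
  27 → bin 6 (new)  [load 27/35]
  18 → bin 5  [load 34/35]
6 bins opened.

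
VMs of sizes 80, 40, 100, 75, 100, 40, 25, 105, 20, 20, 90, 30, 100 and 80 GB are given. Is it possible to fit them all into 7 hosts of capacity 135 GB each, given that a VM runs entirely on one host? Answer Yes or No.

No

Total = 905 GB; ⌈905/135⌉ = 7.
8 VMs each exceed half the capacity and cannot share a host, forcing at least 8 hosts.
At least 8 hosts are required, but only 7 are allowed.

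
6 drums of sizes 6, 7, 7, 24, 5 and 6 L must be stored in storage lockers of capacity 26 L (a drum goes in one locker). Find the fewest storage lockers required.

3

Total = 24 + 7 + 7 + 6 + 6 + 5 = 55 L.
Lower bound: ⌈55/26⌉ = 3 storage lockers.
A packing using 3 storage lockers:
  locker 1: 24 = 24
  locker 2: 7 + 7 + 6 + 6 = 26
  locker 3: 5 = 5
This matches the lower bound, so 3 is optimal.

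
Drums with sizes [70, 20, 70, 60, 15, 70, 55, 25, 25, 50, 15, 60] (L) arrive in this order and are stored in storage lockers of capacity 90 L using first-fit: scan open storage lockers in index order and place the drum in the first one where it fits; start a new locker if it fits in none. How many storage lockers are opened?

  70 → locker 1 (new)  [load 70/90]
  20 → locker 1  [load 90/90]
  70 → locker 2 (new)  [load 70/90]
  60 → locker 3 (new)  [load 60/90]
  15 → locker 2  [load 85/90]
  70 → locker 4 (new)  [load 70/90]
  55 → locker 5 (new)  [load 55/90]
  25 → locker 3  [load 85/90]
  25 → locker 5  [load 80/90]
  50 → locker 6 (new)  [load 50/90]
  15 → locker 4  [load 85/90]
  60 → locker 7 (new)  [load 60/90]
7 storage lockers opened.

7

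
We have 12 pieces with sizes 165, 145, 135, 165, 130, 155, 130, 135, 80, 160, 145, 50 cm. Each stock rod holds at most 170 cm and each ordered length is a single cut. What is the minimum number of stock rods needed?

11

Total = 165 + 165 + 160 + 155 + 145 + 145 + 135 + 135 + 130 + 130 + 80 + 50 = 1595 cm.
Lower bound: ⌈1595/170⌉ = 10 stock rods.
A packing using 11 stock rods:
  stock rod 1: 165 = 165
  stock rod 2: 165 = 165
  stock rod 3: 160 = 160
  stock rod 4: 155 = 155
  stock rod 5: 145 = 145
  stock rod 6: 145 = 145
  stock rod 7: 135 = 135
  stock rod 8: 135 = 135
  stock rod 9: 130 = 130
  stock rod 10: 130 = 130
  stock rod 11: 80 + 50 = 130
No arrangement into 10 stock rods stays within capacity, so 11 is optimal.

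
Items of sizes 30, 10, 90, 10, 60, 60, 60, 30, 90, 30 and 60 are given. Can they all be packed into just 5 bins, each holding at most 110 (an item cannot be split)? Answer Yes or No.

Total = 530; ⌈530/110⌉ = 5.
6 items each exceed half the capacity and cannot share a bin, forcing at least 6 bins.
At least 6 bins are required, but only 5 are allowed.

No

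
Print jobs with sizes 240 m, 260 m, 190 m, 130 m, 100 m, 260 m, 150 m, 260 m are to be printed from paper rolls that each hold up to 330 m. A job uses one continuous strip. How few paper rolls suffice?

6

Total = 260 + 260 + 260 + 240 + 190 + 150 + 130 + 100 = 1590 m.
Lower bound: ⌈1590/330⌉ = 5 paper rolls.
A packing using 6 paper rolls:
  roll 1: 260 = 260
  roll 2: 260 = 260
  roll 3: 260 = 260
  roll 4: 240 = 240
  roll 5: 190 + 130 = 320
  roll 6: 150 + 100 = 250
No arrangement into 5 paper rolls stays within capacity, so 6 is optimal.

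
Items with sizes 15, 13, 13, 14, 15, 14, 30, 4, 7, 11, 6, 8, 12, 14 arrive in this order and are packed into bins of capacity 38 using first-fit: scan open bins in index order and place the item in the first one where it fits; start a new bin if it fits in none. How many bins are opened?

  15 → bin 1 (new)  [load 15/38]
  13 → bin 1  [load 28/38]
  13 → bin 2 (new)  [load 13/38]
  14 → bin 2  [load 27/38]
  15 → bin 3 (new)  [load 15/38]
  14 → bin 3  [load 29/38]
  30 → bin 4 (new)  [load 30/38]
  4 → bin 1  [load 32/38]
  7 → bin 2  [load 34/38]
  11 → bin 5 (new)  [load 11/38]
  6 → bin 1  [load 38/38]
  8 → bin 3  [load 37/38]
  12 → bin 5  [load 23/38]
  14 → bin 5  [load 37/38]
5 bins opened.

5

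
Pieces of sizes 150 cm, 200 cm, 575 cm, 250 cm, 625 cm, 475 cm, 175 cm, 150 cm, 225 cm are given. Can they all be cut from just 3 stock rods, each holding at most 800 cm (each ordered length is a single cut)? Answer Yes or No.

No

Total = 2825 cm; ⌈2825/800⌉ = 4.
At least 4 stock rods are required, but only 3 are allowed.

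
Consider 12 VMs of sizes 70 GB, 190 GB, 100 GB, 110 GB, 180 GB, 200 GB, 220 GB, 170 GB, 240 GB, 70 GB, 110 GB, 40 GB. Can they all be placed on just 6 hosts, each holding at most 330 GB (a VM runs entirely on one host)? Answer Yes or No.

Yes

A valid assignment using 6 hosts:
  host 1: 240 + 70 = 310
  host 2: 220 + 110 = 330
  host 3: 200 + 110 = 310
  host 4: 190 + 100 + 40 = 330
  host 5: 180 + 70 = 250
  host 6: 170 = 170
Every load is within 330 GB, so 6 hosts suffice.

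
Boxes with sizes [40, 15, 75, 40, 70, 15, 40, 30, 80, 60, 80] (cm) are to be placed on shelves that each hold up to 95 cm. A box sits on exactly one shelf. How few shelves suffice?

7

Total = 80 + 80 + 75 + 70 + 60 + 40 + 40 + 40 + 30 + 15 + 15 = 545 cm.
Lower bound: ⌈545/95⌉ = 6 shelves.
A packing using 7 shelves:
  shelf 1: 80 + 15 = 95
  shelf 2: 80 + 15 = 95
  shelf 3: 75 = 75
  shelf 4: 70 = 70
  shelf 5: 60 + 30 = 90
  shelf 6: 40 + 40 = 80
  shelf 7: 40 = 40
No arrangement into 6 shelves stays within capacity, so 7 is optimal.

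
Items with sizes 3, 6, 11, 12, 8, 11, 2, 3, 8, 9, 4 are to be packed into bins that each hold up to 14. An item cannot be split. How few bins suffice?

Total = 12 + 11 + 11 + 9 + 8 + 8 + 6 + 4 + 3 + 3 + 2 = 77.
Lower bound: ⌈77/14⌉ = 6 bins.
A packing using 6 bins:
  bin 1: 12 + 2 = 14
  bin 2: 11 + 3 = 14
  bin 3: 11 + 3 = 14
  bin 4: 9 + 4 = 13
  bin 5: 8 + 6 = 14
  bin 6: 8 = 8
This matches the lower bound, so 6 is optimal.

6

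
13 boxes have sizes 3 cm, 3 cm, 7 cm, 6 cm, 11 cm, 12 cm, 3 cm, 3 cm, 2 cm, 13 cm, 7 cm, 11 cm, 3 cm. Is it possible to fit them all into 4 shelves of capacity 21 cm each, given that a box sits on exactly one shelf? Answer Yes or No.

Yes

A valid assignment using 4 shelves:
  shelf 1: 13 + 6 + 2 = 21
  shelf 2: 12 + 3 + 3 + 3 = 21
  shelf 3: 11 + 7 + 3 = 21
  shelf 4: 11 + 7 + 3 = 21
Every load is within 21 cm, so 4 shelves suffice.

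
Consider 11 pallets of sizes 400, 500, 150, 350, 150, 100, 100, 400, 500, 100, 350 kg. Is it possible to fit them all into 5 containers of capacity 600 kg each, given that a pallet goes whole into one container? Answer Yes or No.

No

Total = 3100 kg; ⌈3100/600⌉ = 6.
At least 6 containers are required, but only 5 are allowed.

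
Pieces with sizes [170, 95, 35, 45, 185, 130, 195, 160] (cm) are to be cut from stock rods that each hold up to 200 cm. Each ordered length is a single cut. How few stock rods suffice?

6

Total = 195 + 185 + 170 + 160 + 130 + 95 + 45 + 35 = 1015 cm.
Lower bound: ⌈1015/200⌉ = 6 stock rods.
A packing using 6 stock rods:
  stock rod 1: 195 = 195
  stock rod 2: 185 = 185
  stock rod 3: 170 = 170
  stock rod 4: 160 + 35 = 195
  stock rod 5: 130 + 45 = 175
  stock rod 6: 95 = 95
This matches the lower bound, so 6 is optimal.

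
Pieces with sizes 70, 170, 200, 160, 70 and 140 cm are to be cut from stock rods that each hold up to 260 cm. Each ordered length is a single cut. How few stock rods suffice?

4

Total = 200 + 170 + 160 + 140 + 70 + 70 = 810 cm.
Lower bound: ⌈810/260⌉ = 4 stock rods.
A packing using 4 stock rods:
  stock rod 1: 200 = 200
  stock rod 2: 170 + 70 = 240
  stock rod 3: 160 + 70 = 230
  stock rod 4: 140 = 140
This matches the lower bound, so 4 is optimal.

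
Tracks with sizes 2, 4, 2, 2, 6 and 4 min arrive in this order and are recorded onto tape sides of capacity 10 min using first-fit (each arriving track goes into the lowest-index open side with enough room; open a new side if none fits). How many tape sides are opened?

2

  2 → side 1 (new)  [load 2/10]
  4 → side 1  [load 6/10]
  2 → side 1  [load 8/10]
  2 → side 1  [load 10/10]
  6 → side 2 (new)  [load 6/10]
  4 → side 2  [load 10/10]
2 tape sides opened.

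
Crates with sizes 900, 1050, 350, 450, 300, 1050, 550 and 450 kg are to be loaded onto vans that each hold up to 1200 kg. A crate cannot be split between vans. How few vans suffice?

5

Total = 1050 + 1050 + 900 + 550 + 450 + 450 + 350 + 300 = 5100 kg.
Lower bound: ⌈5100/1200⌉ = 5 vans.
A packing using 5 vans:
  van 1: 1050 = 1050
  van 2: 1050 = 1050
  van 3: 900 + 300 = 1200
  van 4: 550 + 450 = 1000
  van 5: 450 + 350 = 800
This matches the lower bound, so 5 is optimal.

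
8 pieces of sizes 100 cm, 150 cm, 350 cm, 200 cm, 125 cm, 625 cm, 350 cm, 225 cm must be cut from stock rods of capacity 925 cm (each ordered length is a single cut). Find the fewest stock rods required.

3

Total = 625 + 350 + 350 + 225 + 200 + 150 + 125 + 100 = 2125 cm.
Lower bound: ⌈2125/925⌉ = 3 stock rods.
A packing using 3 stock rods:
  stock rod 1: 625 + 225 = 850
  stock rod 2: 350 + 350 + 200 = 900
  stock rod 3: 150 + 125 + 100 = 375
This matches the lower bound, so 3 is optimal.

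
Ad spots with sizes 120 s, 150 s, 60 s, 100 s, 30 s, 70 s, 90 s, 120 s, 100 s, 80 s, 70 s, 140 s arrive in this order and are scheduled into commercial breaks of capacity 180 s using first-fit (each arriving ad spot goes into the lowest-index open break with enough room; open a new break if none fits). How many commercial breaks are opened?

  120 → break 1 (new)  [load 120/180]
  150 → break 2 (new)  [load 150/180]
  60 → break 1  [load 180/180]
  100 → break 3 (new)  [load 100/180]
  30 → break 2  [load 180/180]
  70 → break 3  [load 170/180]
  90 → break 4 (new)  [load 90/180]
  120 → break 5 (new)  [load 120/180]
  100 → break 6 (new)  [load 100/180]
  80 → break 4  [load 170/180]
  70 → break 6  [load 170/180]
  140 → break 7 (new)  [load 140/180]
7 commercial breaks opened.

7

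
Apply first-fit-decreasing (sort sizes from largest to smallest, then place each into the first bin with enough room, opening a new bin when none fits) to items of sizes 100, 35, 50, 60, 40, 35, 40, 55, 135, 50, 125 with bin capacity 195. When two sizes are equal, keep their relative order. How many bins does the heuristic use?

4

Sorted descending: 135, 125, 100, 60, 55, 50, 50, 40, 40, 35, 35.
  135 → bin 1 (new)  [load 135/195]
  125 → bin 2 (new)  [load 125/195]
  100 → bin 3 (new)  [load 100/195]
  60 → bin 1  [load 195/195]
  55 → bin 2  [load 180/195]
  50 → bin 3  [load 150/195]
  50 → bin 4 (new)  [load 50/195]
  40 → bin 3  [load 190/195]
  40 → bin 4  [load 90/195]
  35 → bin 4  [load 125/195]
  35 → bin 4  [load 160/195]
4 bins opened.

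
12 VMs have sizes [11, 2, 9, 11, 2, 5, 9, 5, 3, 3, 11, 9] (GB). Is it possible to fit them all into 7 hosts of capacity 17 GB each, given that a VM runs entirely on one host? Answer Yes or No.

Yes

A valid assignment using 6 hosts:
  host 1: 11 + 5 = 16
  host 2: 11 + 5 = 16
  host 3: 11 + 3 + 3 = 17
  host 4: 9 + 2 + 2 = 13
  host 5: 9 = 9
  host 6: 9 = 9
That uses only 6 ≤ 7, so 7 hosts are enough.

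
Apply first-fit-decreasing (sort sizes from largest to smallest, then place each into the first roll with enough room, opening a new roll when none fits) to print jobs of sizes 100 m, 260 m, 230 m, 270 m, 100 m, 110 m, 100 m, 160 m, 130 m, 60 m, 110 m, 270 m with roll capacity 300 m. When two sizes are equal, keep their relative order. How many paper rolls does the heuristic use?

Sorted descending: 270, 270, 260, 230, 160, 130, 110, 110, 100, 100, 100, 60.
  270 → roll 1 (new)  [load 270/300]
  270 → roll 2 (new)  [load 270/300]
  260 → roll 3 (new)  [load 260/300]
  230 → roll 4 (new)  [load 230/300]
  160 → roll 5 (new)  [load 160/300]
  130 → roll 5  [load 290/300]
  110 → roll 6 (new)  [load 110/300]
  110 → roll 6  [load 220/300]
  100 → roll 7 (new)  [load 100/300]
  100 → roll 7  [load 200/300]
  100 → roll 7  [load 300/300]
  60 → roll 4  [load 290/300]
7 paper rolls opened.

7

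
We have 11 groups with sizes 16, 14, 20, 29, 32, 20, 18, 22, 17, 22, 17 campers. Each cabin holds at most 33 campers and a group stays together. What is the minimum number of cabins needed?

Total = 32 + 29 + 22 + 22 + 20 + 20 + 18 + 17 + 17 + 16 + 14 = 227 campers.
Lower bound: ⌈227/33⌉ = 7 cabins.
Also, 9 groups each exceed 33/2 campers, and no two of those can share a cabin, so at least 9 cabins are needed.
A packing using 9 cabins:
  cabin 1: 32 = 32
  cabin 2: 29 = 29
  cabin 3: 22 = 22
  cabin 4: 22 = 22
  cabin 5: 20 = 20
  cabin 6: 20 = 20
  cabin 7: 18 + 14 = 32
  cabin 8: 17 + 16 = 33
  cabin 9: 17 = 17
This matches the lower bound, so 9 is optimal.

9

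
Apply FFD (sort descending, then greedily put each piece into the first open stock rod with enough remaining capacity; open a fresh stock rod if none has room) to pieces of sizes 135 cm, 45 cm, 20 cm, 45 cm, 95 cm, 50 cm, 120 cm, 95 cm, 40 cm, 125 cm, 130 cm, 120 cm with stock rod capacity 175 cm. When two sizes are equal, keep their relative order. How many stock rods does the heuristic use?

7

Sorted descending: 135, 130, 125, 120, 120, 95, 95, 50, 45, 45, 40, 20.
  135 → stock rod 1 (new)  [load 135/175]
  130 → stock rod 2 (new)  [load 130/175]
  125 → stock rod 3 (new)  [load 125/175]
  120 → stock rod 4 (new)  [load 120/175]
  120 → stock rod 5 (new)  [load 120/175]
  95 → stock rod 6 (new)  [load 95/175]
  95 → stock rod 7 (new)  [load 95/175]
  50 → stock rod 3  [load 175/175]
  45 → stock rod 2  [load 175/175]
  45 → stock rod 4  [load 165/175]
  40 → stock rod 1  [load 175/175]
  20 → stock rod 5  [load 140/175]
7 stock rods opened.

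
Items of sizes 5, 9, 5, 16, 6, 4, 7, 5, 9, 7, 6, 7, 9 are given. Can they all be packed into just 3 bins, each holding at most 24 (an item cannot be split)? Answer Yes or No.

No

Total = 95; ⌈95/24⌉ = 4.
At least 4 bins are required, but only 3 are allowed.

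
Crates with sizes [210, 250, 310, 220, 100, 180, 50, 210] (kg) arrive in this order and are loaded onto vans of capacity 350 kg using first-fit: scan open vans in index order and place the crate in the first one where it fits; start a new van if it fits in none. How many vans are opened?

  210 → van 1 (new)  [load 210/350]
  250 → van 2 (new)  [load 250/350]
  310 → van 3 (new)  [load 310/350]
  220 → van 4 (new)  [load 220/350]
  100 → van 1  [load 310/350]
  180 → van 5 (new)  [load 180/350]
  50 → van 2  [load 300/350]
  210 → van 6 (new)  [load 210/350]
6 vans opened.

6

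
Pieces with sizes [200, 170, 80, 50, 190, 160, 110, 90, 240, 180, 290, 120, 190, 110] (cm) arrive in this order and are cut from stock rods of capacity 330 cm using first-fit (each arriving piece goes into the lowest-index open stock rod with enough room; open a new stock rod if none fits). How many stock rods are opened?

7

  200 → stock rod 1 (new)  [load 200/330]
  170 → stock rod 2 (new)  [load 170/330]
  80 → stock rod 1  [load 280/330]
  50 → stock rod 1  [load 330/330]
  190 → stock rod 3 (new)  [load 190/330]
  160 → stock rod 2  [load 330/330]
  110 → stock rod 3  [load 300/330]
  90 → stock rod 4 (new)  [load 90/330]
  240 → stock rod 4  [load 330/330]
  180 → stock rod 5 (new)  [load 180/330]
  290 → stock rod 6 (new)  [load 290/330]
  120 → stock rod 5  [load 300/330]
  190 → stock rod 7 (new)  [load 190/330]
  110 → stock rod 7  [load 300/330]
7 stock rods opened.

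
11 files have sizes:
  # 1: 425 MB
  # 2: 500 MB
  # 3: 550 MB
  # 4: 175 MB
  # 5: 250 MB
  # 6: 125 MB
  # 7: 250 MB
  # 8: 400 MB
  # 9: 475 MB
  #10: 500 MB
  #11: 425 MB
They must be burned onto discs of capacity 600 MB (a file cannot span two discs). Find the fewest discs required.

8

Total = 550 + 500 + 500 + 475 + 425 + 425 + 400 + 250 + 250 + 175 + 125 = 4075 MB.
Lower bound: ⌈4075/600⌉ = 7 discs.
A packing using 8 discs:
  disc 1: 550 = 550
  disc 2: 500 = 500
  disc 3: 500 = 500
  disc 4: 475 + 125 = 600
  disc 5: 425 + 175 = 600
  disc 6: 425 = 425
  disc 7: 400 = 400
  disc 8: 250 + 250 = 500
No arrangement into 7 discs stays within capacity, so 8 is optimal.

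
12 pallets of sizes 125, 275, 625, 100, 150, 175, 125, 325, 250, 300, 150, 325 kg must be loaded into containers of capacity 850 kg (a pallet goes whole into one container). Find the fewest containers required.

4

Total = 625 + 325 + 325 + 300 + 275 + 250 + 175 + 150 + 150 + 125 + 125 + 100 = 2925 kg.
Lower bound: ⌈2925/850⌉ = 4 containers.
A packing using 4 containers:
  container 1: 625 + 175 = 800
  container 2: 325 + 325 + 150 = 800
  container 3: 300 + 275 + 250 = 825
  container 4: 150 + 125 + 125 + 100 = 500
This matches the lower bound, so 4 is optimal.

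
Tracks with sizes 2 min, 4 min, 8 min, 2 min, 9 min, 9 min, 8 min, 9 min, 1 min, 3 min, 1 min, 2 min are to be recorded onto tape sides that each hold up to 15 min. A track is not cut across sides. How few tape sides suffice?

5

Total = 9 + 9 + 9 + 8 + 8 + 4 + 3 + 2 + 2 + 2 + 1 + 1 = 58 min.
Lower bound: ⌈58/15⌉ = 4 tape sides.
Also, 5 tracks each exceed 15/2 min, and no two of those can share a side, so at least 5 tape sides are needed.
A packing using 5 tape sides:
  side 1: 9 + 4 + 2 = 15
  side 2: 9 + 3 + 2 + 1 = 15
  side 3: 9 + 2 + 1 = 12
  side 4: 8 = 8
  side 5: 8 = 8
This matches the lower bound, so 5 is optimal.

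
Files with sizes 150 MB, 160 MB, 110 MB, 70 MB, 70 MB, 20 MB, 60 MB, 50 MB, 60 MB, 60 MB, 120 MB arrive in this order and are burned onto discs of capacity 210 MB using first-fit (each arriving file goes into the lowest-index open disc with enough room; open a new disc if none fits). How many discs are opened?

5

  150 → disc 1 (new)  [load 150/210]
  160 → disc 2 (new)  [load 160/210]
  110 → disc 3 (new)  [load 110/210]
  70 → disc 3  [load 180/210]
  70 → disc 4 (new)  [load 70/210]
  20 → disc 1  [load 170/210]
  60 → disc 4  [load 130/210]
  50 → disc 2  [load 210/210]
  60 → disc 4  [load 190/210]
  60 → disc 5 (new)  [load 60/210]
  120 → disc 5  [load 180/210]
5 discs opened.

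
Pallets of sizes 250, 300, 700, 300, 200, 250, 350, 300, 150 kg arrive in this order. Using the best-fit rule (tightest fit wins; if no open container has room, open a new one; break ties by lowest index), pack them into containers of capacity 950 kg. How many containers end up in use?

4

  250 → container 1 (new)  [load 250/950]
  300 → container 1  [load 550/950]
  700 → container 2 (new)  [load 700/950]
  300 → container 1  [load 850/950]
  200 → container 2  [load 900/950]
  250 → container 3 (new)  [load 250/950]
  350 → container 3  [load 600/950]
  300 → container 3  [load 900/950]
  150 → container 4 (new)  [load 150/950]
4 containers opened.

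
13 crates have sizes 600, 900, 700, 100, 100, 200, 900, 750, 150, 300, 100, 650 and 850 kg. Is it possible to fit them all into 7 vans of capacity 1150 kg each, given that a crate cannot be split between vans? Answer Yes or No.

Yes

A valid assignment using 7 vans:
  van 1: 900 + 200 = 1100
  van 2: 900 + 150 + 100 = 1150
  van 3: 850 + 300 = 1150
  van 4: 750 + 100 + 100 = 950
  van 5: 700 = 700
  van 6: 650 = 650
  van 7: 600 = 600
Every load is within 1150 kg, so 7 vans suffice.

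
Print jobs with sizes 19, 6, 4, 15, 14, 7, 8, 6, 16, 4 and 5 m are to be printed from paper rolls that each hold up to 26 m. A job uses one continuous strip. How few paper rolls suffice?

4

Total = 19 + 16 + 15 + 14 + 8 + 7 + 6 + 6 + 5 + 4 + 4 = 104 m.
Lower bound: ⌈104/26⌉ = 4 paper rolls.
A packing using 4 paper rolls:
  roll 1: 19 + 7 = 26
  roll 2: 16 + 6 + 4 = 26
  roll 3: 15 + 6 + 5 = 26
  roll 4: 14 + 8 + 4 = 26
This matches the lower bound, so 4 is optimal.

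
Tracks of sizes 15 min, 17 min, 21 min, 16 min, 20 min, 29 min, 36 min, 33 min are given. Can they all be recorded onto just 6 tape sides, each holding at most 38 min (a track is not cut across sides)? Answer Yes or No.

Yes

A valid assignment using 6 tape sides:
  side 1: 36 = 36
  side 2: 33 = 33
  side 3: 29 = 29
  side 4: 21 + 17 = 38
  side 5: 20 + 16 = 36
  side 6: 15 = 15
Every load is within 38 min, so 6 tape sides suffice.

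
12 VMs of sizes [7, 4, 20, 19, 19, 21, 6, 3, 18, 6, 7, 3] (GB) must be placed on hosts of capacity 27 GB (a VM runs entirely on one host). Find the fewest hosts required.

Total = 21 + 20 + 19 + 19 + 18 + 7 + 7 + 6 + 6 + 4 + 3 + 3 = 133 GB.
Lower bound: ⌈133/27⌉ = 5 hosts.
A packing using 5 hosts:
  host 1: 21 + 6 = 27
  host 2: 20 + 7 = 27
  host 3: 19 + 7 = 26
  host 4: 19 + 4 + 3 = 26
  host 5: 18 + 6 + 3 = 27
This matches the lower bound, so 5 is optimal.

5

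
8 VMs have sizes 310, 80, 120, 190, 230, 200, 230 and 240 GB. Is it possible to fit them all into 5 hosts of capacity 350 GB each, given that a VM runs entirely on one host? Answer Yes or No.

Total = 1600 GB; ⌈1600/350⌉ = 5.
6 VMs each exceed half the capacity and cannot share a host, forcing at least 6 hosts.
At least 6 hosts are required, but only 5 are allowed.

No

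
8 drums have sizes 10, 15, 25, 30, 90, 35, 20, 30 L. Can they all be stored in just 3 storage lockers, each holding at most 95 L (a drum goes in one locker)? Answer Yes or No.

A valid assignment using 3 storage lockers:
  locker 1: 90 = 90
  locker 2: 35 + 30 + 30 = 95
  locker 3: 25 + 20 + 15 + 10 = 70
Every load is within 95 L, so 3 storage lockers suffice.

Yes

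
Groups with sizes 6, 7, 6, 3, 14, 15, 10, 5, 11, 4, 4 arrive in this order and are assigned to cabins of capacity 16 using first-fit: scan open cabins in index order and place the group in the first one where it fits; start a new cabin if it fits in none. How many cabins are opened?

  6 → cabin 1 (new)  [load 6/16]
  7 → cabin 1  [load 13/16]
  6 → cabin 2 (new)  [load 6/16]
  3 → cabin 1  [load 16/16]
  14 → cabin 3 (new)  [load 14/16]
  15 → cabin 4 (new)  [load 15/16]
  10 → cabin 2  [load 16/16]
  5 → cabin 5 (new)  [load 5/16]
  11 → cabin 5  [load 16/16]
  4 → cabin 6 (new)  [load 4/16]
  4 → cabin 6  [load 8/16]
6 cabins opened.

6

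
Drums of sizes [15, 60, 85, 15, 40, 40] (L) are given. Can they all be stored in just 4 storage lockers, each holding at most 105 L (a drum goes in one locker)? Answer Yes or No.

A valid assignment using 3 storage lockers:
  locker 1: 85 + 15 = 100
  locker 2: 60 + 40 = 100
  locker 3: 40 + 15 = 55
That uses only 3 ≤ 4, so 4 storage lockers are enough.

Yes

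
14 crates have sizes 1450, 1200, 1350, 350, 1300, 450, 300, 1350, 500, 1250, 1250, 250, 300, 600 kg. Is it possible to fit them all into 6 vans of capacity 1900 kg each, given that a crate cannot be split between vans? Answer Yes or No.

Total = 11900 kg; ⌈11900/1900⌉ = 7.
At least 7 vans are required, but only 6 are allowed.

No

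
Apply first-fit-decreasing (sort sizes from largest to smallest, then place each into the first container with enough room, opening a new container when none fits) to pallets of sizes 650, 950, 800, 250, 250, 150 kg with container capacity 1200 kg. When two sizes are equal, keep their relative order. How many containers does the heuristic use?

Sorted descending: 950, 800, 650, 250, 250, 150.
  950 → container 1 (new)  [load 950/1200]
  800 → container 2 (new)  [load 800/1200]
  650 → container 3 (new)  [load 650/1200]
  250 → container 1  [load 1200/1200]
  250 → container 2  [load 1050/1200]
  150 → container 2  [load 1200/1200]
3 containers opened.

3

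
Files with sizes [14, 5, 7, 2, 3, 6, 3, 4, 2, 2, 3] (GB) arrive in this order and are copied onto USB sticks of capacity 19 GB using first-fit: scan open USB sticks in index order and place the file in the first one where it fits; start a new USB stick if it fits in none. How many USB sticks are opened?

  14 → USB stick 1 (new)  [load 14/19]
  5 → USB stick 1  [load 19/19]
  7 → USB stick 2 (new)  [load 7/19]
  2 → USB stick 2  [load 9/19]
  3 → USB stick 2  [load 12/19]
  6 → USB stick 2  [load 18/19]
  3 → USB stick 3 (new)  [load 3/19]
  4 → USB stick 3  [load 7/19]
  2 → USB stick 3  [load 9/19]
  2 → USB stick 3  [load 11/19]
  3 → USB stick 3  [load 14/19]
3 USB sticks opened.

3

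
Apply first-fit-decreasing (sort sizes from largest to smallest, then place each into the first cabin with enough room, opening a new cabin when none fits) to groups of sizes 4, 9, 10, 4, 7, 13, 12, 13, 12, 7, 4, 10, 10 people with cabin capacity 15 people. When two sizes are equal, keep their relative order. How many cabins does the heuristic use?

Sorted descending: 13, 13, 12, 12, 10, 10, 10, 9, 7, 7, 4, 4, 4.
  13 → cabin 1 (new)  [load 13/15]
  13 → cabin 2 (new)  [load 13/15]
  12 → cabin 3 (new)  [load 12/15]
  12 → cabin 4 (new)  [load 12/15]
  10 → cabin 5 (new)  [load 10/15]
  10 → cabin 6 (new)  [load 10/15]
  10 → cabin 7 (new)  [load 10/15]
  9 → cabin 8 (new)  [load 9/15]
  7 → cabin 9 (new)  [load 7/15]
  7 → cabin 9  [load 14/15]
  4 → cabin 5  [load 14/15]
  4 → cabin 6  [load 14/15]
  4 → cabin 7  [load 14/15]
9 cabins opened.

9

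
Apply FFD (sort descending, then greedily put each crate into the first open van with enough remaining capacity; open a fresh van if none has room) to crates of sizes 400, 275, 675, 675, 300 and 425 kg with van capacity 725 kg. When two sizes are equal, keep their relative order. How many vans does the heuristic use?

4

Sorted descending: 675, 675, 425, 400, 300, 275.
  675 → van 1 (new)  [load 675/725]
  675 → van 2 (new)  [load 675/725]
  425 → van 3 (new)  [load 425/725]
  400 → van 4 (new)  [load 400/725]
  300 → van 3  [load 725/725]
  275 → van 4  [load 675/725]
4 vans opened.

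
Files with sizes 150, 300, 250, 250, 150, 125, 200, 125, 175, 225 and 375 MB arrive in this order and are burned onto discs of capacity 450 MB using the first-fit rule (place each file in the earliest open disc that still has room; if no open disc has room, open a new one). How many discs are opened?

6

  150 → disc 1 (new)  [load 150/450]
  300 → disc 1  [load 450/450]
  250 → disc 2 (new)  [load 250/450]
  250 → disc 3 (new)  [load 250/450]
  150 → disc 2  [load 400/450]
  125 → disc 3  [load 375/450]
  200 → disc 4 (new)  [load 200/450]
  125 → disc 4  [load 325/450]
  175 → disc 5 (new)  [load 175/450]
  225 → disc 5  [load 400/450]
  375 → disc 6 (new)  [load 375/450]
6 discs opened.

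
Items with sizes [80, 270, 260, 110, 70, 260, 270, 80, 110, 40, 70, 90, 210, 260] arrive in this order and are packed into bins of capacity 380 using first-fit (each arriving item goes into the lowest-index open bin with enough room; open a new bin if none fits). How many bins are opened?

7

  80 → bin 1 (new)  [load 80/380]
  270 → bin 1  [load 350/380]
  260 → bin 2 (new)  [load 260/380]
  110 → bin 2  [load 370/380]
  70 → bin 3 (new)  [load 70/380]
  260 → bin 3  [load 330/380]
  270 → bin 4 (new)  [load 270/380]
  80 → bin 4  [load 350/380]
  110 → bin 5 (new)  [load 110/380]
  40 → bin 3  [load 370/380]
  70 → bin 5  [load 180/380]
  90 → bin 5  [load 270/380]
  210 → bin 6 (new)  [load 210/380]
  260 → bin 7 (new)  [load 260/380]
7 bins opened.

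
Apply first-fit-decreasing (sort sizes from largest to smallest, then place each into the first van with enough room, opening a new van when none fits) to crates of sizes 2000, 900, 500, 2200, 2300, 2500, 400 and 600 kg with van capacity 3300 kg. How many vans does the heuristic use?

Sorted descending: 2500, 2300, 2200, 2000, 900, 600, 500, 400.
  2500 → van 1 (new)  [load 2500/3300]
  2300 → van 2 (new)  [load 2300/3300]
  2200 → van 3 (new)  [load 2200/3300]
  2000 → van 4 (new)  [load 2000/3300]
  900 → van 2  [load 3200/3300]
  600 → van 1  [load 3100/3300]
  500 → van 3  [load 2700/3300]
  400 → van 3  [load 3100/3300]
4 vans opened.

4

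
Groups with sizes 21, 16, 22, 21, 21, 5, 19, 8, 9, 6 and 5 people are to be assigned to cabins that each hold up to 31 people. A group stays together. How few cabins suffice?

Total = 22 + 21 + 21 + 21 + 19 + 16 + 9 + 8 + 6 + 5 + 5 = 153 people.
Lower bound: ⌈153/31⌉ = 5 cabins.
Also, 6 groups each exceed 31/2 people, and no two of those can share a cabin, so at least 6 cabins are needed.
A packing using 6 cabins:
  cabin 1: 22 + 9 = 31
  cabin 2: 21 + 8 = 29
  cabin 3: 21 + 6 = 27
  cabin 4: 21 + 5 + 5 = 31
  cabin 5: 19 = 19
  cabin 6: 16 = 16
This matches the lower bound, so 6 is optimal.

6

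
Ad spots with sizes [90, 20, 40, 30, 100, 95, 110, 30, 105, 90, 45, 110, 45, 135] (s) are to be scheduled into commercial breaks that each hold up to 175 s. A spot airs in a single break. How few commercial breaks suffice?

8

Total = 135 + 110 + 110 + 105 + 100 + 95 + 90 + 90 + 45 + 45 + 40 + 30 + 30 + 20 = 1045 s.
Lower bound: ⌈1045/175⌉ = 6 commercial breaks.
Also, 8 ad spots each exceed 175/2 s, and no two of those can share a break, so at least 8 commercial breaks are needed.
A packing using 8 commercial breaks:
  break 1: 135 + 40 = 175
  break 2: 110 + 45 + 20 = 175
  break 3: 110 + 45 = 155
  break 4: 105 + 30 + 30 = 165
  break 5: 100 = 100
  break 6: 95 = 95
  break 7: 90 = 90
  break 8: 90 = 90
This matches the lower bound, so 8 is optimal.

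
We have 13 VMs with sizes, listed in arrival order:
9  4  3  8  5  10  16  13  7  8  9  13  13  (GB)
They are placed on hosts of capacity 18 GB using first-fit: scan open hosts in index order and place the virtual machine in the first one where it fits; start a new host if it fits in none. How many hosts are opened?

  9 → host 1 (new)  [load 9/18]
  4 → host 1  [load 13/18]
  3 → host 1  [load 16/18]
  8 → host 2 (new)  [load 8/18]
  5 → host 2  [load 13/18]
  10 → host 3 (new)  [load 10/18]
  16 → host 4 (new)  [load 16/18]
  13 → host 5 (new)  [load 13/18]
  7 → host 3  [load 17/18]
  8 → host 6 (new)  [load 8/18]
  9 → host 6  [load 17/18]
  13 → host 7 (new)  [load 13/18]
  13 → host 8 (new)  [load 13/18]
8 hosts opened.

8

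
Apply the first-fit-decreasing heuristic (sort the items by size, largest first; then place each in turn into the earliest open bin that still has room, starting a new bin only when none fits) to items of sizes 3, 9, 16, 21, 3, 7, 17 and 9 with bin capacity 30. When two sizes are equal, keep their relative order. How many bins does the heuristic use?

Sorted descending: 21, 17, 16, 9, 9, 7, 3, 3.
  21 → bin 1 (new)  [load 21/30]
  17 → bin 2 (new)  [load 17/30]
  16 → bin 3 (new)  [load 16/30]
  9 → bin 1  [load 30/30]
  9 → bin 2  [load 26/30]
  7 → bin 3  [load 23/30]
  3 → bin 2  [load 29/30]
  3 → bin 3  [load 26/30]
3 bins opened.

3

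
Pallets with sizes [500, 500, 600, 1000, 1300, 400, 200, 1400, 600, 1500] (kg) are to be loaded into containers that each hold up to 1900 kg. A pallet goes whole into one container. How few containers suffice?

5

Total = 1500 + 1400 + 1300 + 1000 + 600 + 600 + 500 + 500 + 400 + 200 = 8000 kg.
Lower bound: ⌈8000/1900⌉ = 5 containers.
A packing using 5 containers:
  container 1: 1500 + 400 = 1900
  container 2: 1400 + 500 = 1900
  container 3: 1300 + 600 = 1900
  container 4: 1000 + 600 + 200 = 1800
  container 5: 500 = 500
This matches the lower bound, so 5 is optimal.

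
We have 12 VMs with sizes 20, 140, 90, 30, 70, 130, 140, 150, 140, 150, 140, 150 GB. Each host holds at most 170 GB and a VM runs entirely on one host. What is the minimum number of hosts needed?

Total = 150 + 150 + 150 + 140 + 140 + 140 + 140 + 130 + 90 + 70 + 30 + 20 = 1350 GB.
Lower bound: ⌈1350/170⌉ = 8 hosts.
Also, 9 VMs each exceed 85 GB, and no two of those can share a host, so at least 9 hosts are needed.
A packing using 9 hosts:
  host 1: 150 + 20 = 170
  host 2: 150 = 150
  host 3: 150 = 150
  host 4: 140 + 30 = 170
  host 5: 140 = 140
  host 6: 140 = 140
  host 7: 140 = 140
  host 8: 130 = 130
  host 9: 90 + 70 = 160
This matches the lower bound, so 9 is optimal.

9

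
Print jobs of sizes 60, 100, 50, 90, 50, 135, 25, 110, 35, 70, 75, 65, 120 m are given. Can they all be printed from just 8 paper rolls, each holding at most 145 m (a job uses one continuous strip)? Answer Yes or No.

Yes

A valid assignment using 8 paper rolls:
  roll 1: 135 = 135
  roll 2: 120 + 25 = 145
  roll 3: 110 + 35 = 145
  roll 4: 100 = 100
  roll 5: 90 + 50 = 140
  roll 6: 75 + 70 = 145
  roll 7: 65 + 60 = 125
  roll 8: 50 = 50
Every load is within 145 m, so 8 paper rolls suffice.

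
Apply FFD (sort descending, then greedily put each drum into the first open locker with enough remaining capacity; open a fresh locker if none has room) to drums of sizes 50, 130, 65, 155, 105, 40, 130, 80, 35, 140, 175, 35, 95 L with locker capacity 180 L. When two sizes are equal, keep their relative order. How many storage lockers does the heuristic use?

Sorted descending: 175, 155, 140, 130, 130, 105, 95, 80, 65, 50, 40, 35, 35.
  175 → locker 1 (new)  [load 175/180]
  155 → locker 2 (new)  [load 155/180]
  140 → locker 3 (new)  [load 140/180]
  130 → locker 4 (new)  [load 130/180]
  130 → locker 5 (new)  [load 130/180]
  105 → locker 6 (new)  [load 105/180]
  95 → locker 7 (new)  [load 95/180]
  80 → locker 7  [load 175/180]
  65 → locker 6  [load 170/180]
  50 → locker 4  [load 180/180]
  40 → locker 3  [load 180/180]
  35 → locker 5  [load 165/180]
  35 → locker 8 (new)  [load 35/180]
8 storage lockers opened.

8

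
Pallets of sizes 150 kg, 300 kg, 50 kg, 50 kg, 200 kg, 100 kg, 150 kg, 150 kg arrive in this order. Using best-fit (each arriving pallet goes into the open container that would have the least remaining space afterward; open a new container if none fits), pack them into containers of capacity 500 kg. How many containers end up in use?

3

  150 → container 1 (new)  [load 150/500]
  300 → container 1  [load 450/500]
  50 → container 1  [load 500/500]
  50 → container 2 (new)  [load 50/500]
  200 → container 2  [load 250/500]
  100 → container 2  [load 350/500]
  150 → container 2  [load 500/500]
  150 → container 3 (new)  [load 150/500]
3 containers opened.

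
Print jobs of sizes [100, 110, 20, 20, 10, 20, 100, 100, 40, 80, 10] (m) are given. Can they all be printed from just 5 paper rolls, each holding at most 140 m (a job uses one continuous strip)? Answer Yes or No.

A valid assignment using 5 paper rolls:
  roll 1: 110 + 20 + 10 = 140
  roll 2: 100 + 40 = 140
  roll 3: 100 + 20 + 20 = 140
  roll 4: 100 + 10 = 110
  roll 5: 80 = 80
Every load is within 140 m, so 5 paper rolls suffice.

Yes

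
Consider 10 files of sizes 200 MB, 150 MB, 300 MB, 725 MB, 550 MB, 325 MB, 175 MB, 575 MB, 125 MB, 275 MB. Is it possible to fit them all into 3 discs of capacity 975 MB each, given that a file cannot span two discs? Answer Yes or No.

No

Total = 3400 MB; ⌈3400/975⌉ = 4.
At least 4 discs are required, but only 3 are allowed.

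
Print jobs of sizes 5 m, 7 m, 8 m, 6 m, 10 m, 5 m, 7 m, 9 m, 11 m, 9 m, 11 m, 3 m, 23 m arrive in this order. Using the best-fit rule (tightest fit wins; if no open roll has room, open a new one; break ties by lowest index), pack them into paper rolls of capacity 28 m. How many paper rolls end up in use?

5

  5 → roll 1 (new)  [load 5/28]
  7 → roll 1  [load 12/28]
  8 → roll 1  [load 20/28]
  6 → roll 1  [load 26/28]
  10 → roll 2 (new)  [load 10/28]
  5 → roll 2  [load 15/28]
  7 → roll 2  [load 22/28]
  9 → roll 3 (new)  [load 9/28]
  11 → roll 3  [load 20/28]
  9 → roll 4 (new)  [load 9/28]
  11 → roll 4  [load 20/28]
  3 → roll 2  [load 25/28]
  23 → roll 5 (new)  [load 23/28]
5 paper rolls opened.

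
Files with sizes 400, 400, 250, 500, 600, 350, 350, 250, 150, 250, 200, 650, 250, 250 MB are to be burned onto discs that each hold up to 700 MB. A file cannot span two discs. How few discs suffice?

8

Total = 650 + 600 + 500 + 400 + 400 + 350 + 350 + 250 + 250 + 250 + 250 + 250 + 200 + 150 = 4850 MB.
Lower bound: ⌈4850/700⌉ = 7 discs.
A packing using 8 discs:
  disc 1: 650 = 650
  disc 2: 600 = 600
  disc 3: 500 + 200 = 700
  disc 4: 400 + 250 = 650
  disc 5: 400 + 250 = 650
  disc 6: 350 + 350 = 700
  disc 7: 250 + 250 + 150 = 650
  disc 8: 250 = 250
No arrangement into 7 discs stays within capacity, so 8 is optimal.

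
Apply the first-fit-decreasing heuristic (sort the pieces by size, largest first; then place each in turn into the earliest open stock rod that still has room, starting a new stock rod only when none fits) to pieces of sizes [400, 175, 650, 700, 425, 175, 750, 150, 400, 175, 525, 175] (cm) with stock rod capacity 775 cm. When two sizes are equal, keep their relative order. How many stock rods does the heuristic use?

Sorted descending: 750, 700, 650, 525, 425, 400, 400, 175, 175, 175, 175, 150.
  750 → stock rod 1 (new)  [load 750/775]
  700 → stock rod 2 (new)  [load 700/775]
  650 → stock rod 3 (new)  [load 650/775]
  525 → stock rod 4 (new)  [load 525/775]
  425 → stock rod 5 (new)  [load 425/775]
  400 → stock rod 6 (new)  [load 400/775]
  400 → stock rod 7 (new)  [load 400/775]
  175 → stock rod 4  [load 700/775]
  175 → stock rod 5  [load 600/775]
  175 → stock rod 5  [load 775/775]
  175 → stock rod 6  [load 575/775]
  150 → stock rod 6  [load 725/775]
7 stock rods opened.

7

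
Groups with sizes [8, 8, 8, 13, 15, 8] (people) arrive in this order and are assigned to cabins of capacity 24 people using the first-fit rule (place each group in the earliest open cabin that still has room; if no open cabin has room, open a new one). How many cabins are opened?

3

  8 → cabin 1 (new)  [load 8/24]
  8 → cabin 1  [load 16/24]
  8 → cabin 1  [load 24/24]
  13 → cabin 2 (new)  [load 13/24]
  15 → cabin 3 (new)  [load 15/24]
  8 → cabin 2  [load 21/24]
3 cabins opened.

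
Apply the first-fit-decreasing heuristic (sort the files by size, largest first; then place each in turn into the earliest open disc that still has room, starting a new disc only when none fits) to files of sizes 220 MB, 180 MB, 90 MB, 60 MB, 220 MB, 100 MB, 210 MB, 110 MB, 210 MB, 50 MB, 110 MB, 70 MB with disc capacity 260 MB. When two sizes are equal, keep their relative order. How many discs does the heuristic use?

Sorted descending: 220, 220, 210, 210, 180, 110, 110, 100, 90, 70, 60, 50.
  220 → disc 1 (new)  [load 220/260]
  220 → disc 2 (new)  [load 220/260]
  210 → disc 3 (new)  [load 210/260]
  210 → disc 4 (new)  [load 210/260]
  180 → disc 5 (new)  [load 180/260]
  110 → disc 6 (new)  [load 110/260]
  110 → disc 6  [load 220/260]
  100 → disc 7 (new)  [load 100/260]
  90 → disc 7  [load 190/260]
  70 → disc 5  [load 250/260]
  60 → disc 7  [load 250/260]
  50 → disc 3  [load 260/260]
7 discs opened.

7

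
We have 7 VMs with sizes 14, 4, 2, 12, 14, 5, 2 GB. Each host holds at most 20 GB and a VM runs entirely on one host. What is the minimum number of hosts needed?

Total = 14 + 14 + 12 + 5 + 4 + 2 + 2 = 53 GB.
Lower bound: ⌈53/20⌉ = 3 hosts.
A packing using 3 hosts:
  host 1: 14 + 5 = 19
  host 2: 14 + 4 + 2 = 20
  host 3: 12 + 2 = 14
This matches the lower bound, so 3 is optimal.

3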